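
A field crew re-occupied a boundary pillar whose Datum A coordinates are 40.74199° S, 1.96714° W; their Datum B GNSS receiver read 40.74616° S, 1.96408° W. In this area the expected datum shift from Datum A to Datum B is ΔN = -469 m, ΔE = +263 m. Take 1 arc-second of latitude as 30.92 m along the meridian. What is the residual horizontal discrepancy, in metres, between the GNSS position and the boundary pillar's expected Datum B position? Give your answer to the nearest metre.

7 m

Observed coordinate differences: Δφ = -0.00417°, Δλ = +0.00306°.
Converting to metres (1° lat = 111312 m, cos φ = 0.757656): observed ΔN = -464.2 m, observed ΔE = 258.1 m.
Subtracting the expected shift leaves a residual of -464.2 − (-469) = 4.8 m north and 258.1 − (263) = -4.9 m east.
Residual distance = √(4.8² + (-4.9)²) = 6.9 m.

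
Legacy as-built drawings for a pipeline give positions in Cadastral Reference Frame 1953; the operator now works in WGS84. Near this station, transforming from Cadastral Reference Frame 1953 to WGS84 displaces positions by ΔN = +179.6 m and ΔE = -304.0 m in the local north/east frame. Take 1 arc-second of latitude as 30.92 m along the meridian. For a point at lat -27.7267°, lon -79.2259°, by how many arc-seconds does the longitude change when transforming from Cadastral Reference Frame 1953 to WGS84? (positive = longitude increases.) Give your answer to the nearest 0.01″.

Δλ = -11.11″

At latitude -27.7267°, cos φ = 0.885177.
1″ of longitude at this latitude = 30.92 × cos φ = 27.3697 m, so Δλ = -304.0 / 27.3697 = -11.107″.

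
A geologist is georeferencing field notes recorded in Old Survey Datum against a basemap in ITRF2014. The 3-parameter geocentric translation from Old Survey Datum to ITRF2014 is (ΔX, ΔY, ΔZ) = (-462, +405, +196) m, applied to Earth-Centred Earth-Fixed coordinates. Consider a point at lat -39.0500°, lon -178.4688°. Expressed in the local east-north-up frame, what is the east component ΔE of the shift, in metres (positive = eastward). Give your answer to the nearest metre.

The local east axis at (φ, λ) is (−sin λ, cos λ, 0), so ΔE = −sin(-178.4688°)·(-462) + cos(-178.4688°)·405 = -417.20 m.

ΔE = -417 m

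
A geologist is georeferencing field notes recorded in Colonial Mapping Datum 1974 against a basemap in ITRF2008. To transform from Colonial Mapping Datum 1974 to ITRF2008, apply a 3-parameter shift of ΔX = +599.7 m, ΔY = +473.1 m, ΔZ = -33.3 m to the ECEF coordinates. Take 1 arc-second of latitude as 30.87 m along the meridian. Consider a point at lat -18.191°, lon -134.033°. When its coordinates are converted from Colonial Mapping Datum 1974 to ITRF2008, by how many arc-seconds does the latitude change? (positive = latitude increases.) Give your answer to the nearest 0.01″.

sin φ = -0.312186, cos φ = 0.950021, sin λ = -0.718940, cos λ = -0.695073.
North component: ΔN = −sin φ cos λ·ΔX − sin φ sin λ·ΔY + cos φ·ΔZ = −(-0.312186)(-0.695073)(599.7) − (-0.312186)(-0.718940)(473.1) + (0.950021)(-33.3) = -267.95 m.
1° of latitude spans 3600 × 30.87 = 111132 m, so Δφ = -267.95 / 111132 × 3600 = -8.680″.

Δφ = -8.68″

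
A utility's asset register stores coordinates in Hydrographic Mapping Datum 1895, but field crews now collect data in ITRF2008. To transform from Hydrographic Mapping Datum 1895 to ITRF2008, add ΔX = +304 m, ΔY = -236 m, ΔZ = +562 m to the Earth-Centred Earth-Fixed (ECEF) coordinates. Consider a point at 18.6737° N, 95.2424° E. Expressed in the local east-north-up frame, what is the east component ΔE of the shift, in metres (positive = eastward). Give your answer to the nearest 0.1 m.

ΔE = -281.2 m

At φ = 18.6737°, λ = 95.2424°: sin φ = 0.320178, cos φ = 0.947357, sin λ = 0.995817, cos λ = -0.091370.
ΔE = −sin λ·ΔX + cos λ·ΔY = −(0.995817)·(304) + (-0.091370)·(-236) = -281.17 m.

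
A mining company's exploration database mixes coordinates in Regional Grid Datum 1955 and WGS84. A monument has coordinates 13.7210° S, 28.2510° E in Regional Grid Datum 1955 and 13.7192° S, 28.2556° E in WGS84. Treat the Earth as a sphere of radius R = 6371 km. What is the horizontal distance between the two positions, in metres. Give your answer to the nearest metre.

Δφ = -13.7192° − -13.7210° = +0.0018°; Δλ = 28.2556° − 28.2510° = +0.0046°.
1° along a meridian = πR/180 = 111195 m.
ΔN = Δφ × 111195 = 200.2 m; ΔE = Δλ × 111195 × cos(-13.7210°) = +0.0046 × 111195 × 0.971462 = 496.9 m.
Distance = √(ΔE² + ΔN²) = √(496.9² + 200.2²) = 535.7 m.

536 m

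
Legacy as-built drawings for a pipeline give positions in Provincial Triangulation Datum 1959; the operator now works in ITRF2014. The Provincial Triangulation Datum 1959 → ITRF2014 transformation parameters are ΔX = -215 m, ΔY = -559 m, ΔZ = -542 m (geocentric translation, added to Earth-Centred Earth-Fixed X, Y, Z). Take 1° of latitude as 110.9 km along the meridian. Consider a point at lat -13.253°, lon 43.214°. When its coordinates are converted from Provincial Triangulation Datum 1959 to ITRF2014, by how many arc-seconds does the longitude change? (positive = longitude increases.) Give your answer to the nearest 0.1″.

sin φ = -0.229251, cos φ = 0.973367, sin λ = 0.684725, cos λ = 0.728801.
East component: ΔE = −sin λ·ΔX + cos λ·ΔY = −(0.684725)(-215) + (0.728801)(-559) = -260.18 m.
1° of latitude spans 110900 m; at latitude φ, 1° of longitude spans that × cos φ = 107946.4 m, so Δλ = -260.18 / 107946.4 × 3600 = -8.677″.

Δλ = -8.7″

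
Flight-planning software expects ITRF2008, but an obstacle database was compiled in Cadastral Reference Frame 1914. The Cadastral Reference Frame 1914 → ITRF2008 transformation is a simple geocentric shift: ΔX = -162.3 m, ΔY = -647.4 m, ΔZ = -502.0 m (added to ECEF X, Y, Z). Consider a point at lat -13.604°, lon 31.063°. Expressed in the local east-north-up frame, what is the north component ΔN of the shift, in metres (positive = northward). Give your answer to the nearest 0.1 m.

At φ = -13.604°, λ = 31.063°: sin φ = -0.235210, cos φ = 0.971945, sin λ = 0.515980, cos λ = 0.856600.
ΔN = −sin φ cos λ·ΔX − sin φ sin λ·ΔY + cos φ·ΔZ = −(-0.235210)(0.856600)(-162.3) − (-0.235210)(0.515980)(-647.4) + (0.971945)(-502.0) = -599.19 m.

ΔN = -599.2 m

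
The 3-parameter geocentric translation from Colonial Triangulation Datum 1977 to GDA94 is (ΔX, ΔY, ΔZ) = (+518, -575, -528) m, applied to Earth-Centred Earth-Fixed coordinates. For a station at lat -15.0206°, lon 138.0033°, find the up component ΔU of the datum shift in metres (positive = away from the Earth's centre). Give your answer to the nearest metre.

The local up (radial) axis is (cos φ cos λ, cos φ sin λ, sin φ), giving ΔU = -371.816 − 371.580 + 136.840 = -606.56 m.

ΔU = -607 m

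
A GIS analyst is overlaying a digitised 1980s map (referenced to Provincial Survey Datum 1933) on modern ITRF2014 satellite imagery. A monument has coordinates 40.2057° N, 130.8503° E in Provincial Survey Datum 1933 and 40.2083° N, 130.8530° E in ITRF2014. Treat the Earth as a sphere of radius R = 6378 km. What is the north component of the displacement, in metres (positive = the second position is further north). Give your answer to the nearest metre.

ΔN = 289 m

Δφ = 40.2083° − 40.2057° = +0.0026°; Δλ = 130.8530° − 130.8503° = +0.0027°.
1° along a meridian = πR/180 = 111317 m.
ΔN = Δφ × 111317 = 289.4 m; ΔE = Δλ × 111317 × cos(40.2057°) = +0.0027 × 111317 × 0.763732 = 229.5 m.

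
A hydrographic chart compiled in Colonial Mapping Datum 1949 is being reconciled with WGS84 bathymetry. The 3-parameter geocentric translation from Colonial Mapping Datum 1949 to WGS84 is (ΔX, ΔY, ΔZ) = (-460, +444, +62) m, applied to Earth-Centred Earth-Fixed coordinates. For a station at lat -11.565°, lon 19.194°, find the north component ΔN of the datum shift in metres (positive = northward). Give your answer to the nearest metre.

At φ = -11.565°, λ = 19.194°: sin φ = -0.200479, cos φ = 0.979698, sin λ = 0.328768, cos λ = 0.944411.
ΔN = −sin φ cos λ·ΔX − sin φ sin λ·ΔY + cos φ·ΔZ = −(-0.200479)(0.944411)(-460) − (-0.200479)(0.328768)(444) + (0.979698)(62) = 2.91 m.

ΔN = 3 m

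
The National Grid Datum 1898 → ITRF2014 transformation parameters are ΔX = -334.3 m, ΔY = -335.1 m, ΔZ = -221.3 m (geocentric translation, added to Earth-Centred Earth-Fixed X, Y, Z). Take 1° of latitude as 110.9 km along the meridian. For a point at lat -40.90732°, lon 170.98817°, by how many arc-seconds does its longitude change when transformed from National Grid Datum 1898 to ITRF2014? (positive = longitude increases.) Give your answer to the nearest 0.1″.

Δλ = 16.5″

sin φ = -0.654837, cos φ = 0.755770, sin λ = 0.156638, cos λ = -0.987656.
East component: ΔE = −sin λ·ΔX + cos λ·ΔY = −(0.156638)(-334.3) + (-0.987656)(-335.1) = 383.33 m.
1° of latitude spans 110900 m; at latitude φ, 1° of longitude spans that × cos φ = 83814.9 m, so Δλ = 383.33 / 83814.9 × 3600 = 16.465″.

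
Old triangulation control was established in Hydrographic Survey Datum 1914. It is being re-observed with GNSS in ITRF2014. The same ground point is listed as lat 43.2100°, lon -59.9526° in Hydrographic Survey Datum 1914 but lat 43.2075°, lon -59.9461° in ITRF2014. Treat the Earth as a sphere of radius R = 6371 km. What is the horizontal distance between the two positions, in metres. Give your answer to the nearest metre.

Δφ = 43.2075° − 43.2100° = -0.0025°; Δλ = -59.9461° − -59.9526° = +0.0065°.
1° along a meridian = πR/180 = 111195 m.
ΔN = Δφ × 111195 = -278.0 m; ΔE = Δλ × 111195 × cos(43.2100°) = +0.0065 × 111195 × 0.728849 = 526.8 m.
Distance = √(ΔE² + ΔN²) = √(526.8² + (-278.0)²) = 595.6 m.

596 m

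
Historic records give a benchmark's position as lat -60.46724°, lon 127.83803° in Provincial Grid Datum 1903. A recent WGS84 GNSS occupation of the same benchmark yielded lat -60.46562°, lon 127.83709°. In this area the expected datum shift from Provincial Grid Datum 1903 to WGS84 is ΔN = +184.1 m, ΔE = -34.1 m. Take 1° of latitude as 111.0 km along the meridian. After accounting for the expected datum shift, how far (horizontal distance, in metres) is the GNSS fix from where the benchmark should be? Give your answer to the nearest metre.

Observed coordinate differences: Δφ = +0.00162°, Δλ = -0.00094°.
Converting to metres (1° lat = 111000 m, cos φ = 0.492921): observed ΔN = 179.8 m, observed ΔE = -51.4 m.
Subtracting the expected shift leaves a residual of 179.8 − (184.1) = -4.3 m north and -51.4 − (-34.1) = -17.3 m east.
Residual distance = √((-4.3)² + (-17.3)²) = 17.9 m.

18 m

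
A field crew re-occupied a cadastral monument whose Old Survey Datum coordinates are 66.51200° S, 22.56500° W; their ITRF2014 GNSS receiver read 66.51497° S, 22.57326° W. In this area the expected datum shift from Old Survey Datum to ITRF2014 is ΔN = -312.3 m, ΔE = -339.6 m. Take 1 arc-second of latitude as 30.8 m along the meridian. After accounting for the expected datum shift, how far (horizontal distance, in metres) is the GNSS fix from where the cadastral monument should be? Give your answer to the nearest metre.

31 m

Observed coordinate differences: Δφ = -0.00297°, Δλ = -0.00826°.
Converting to metres (1° lat = 110880 m, cos φ = 0.398557): observed ΔN = -329.3 m, observed ΔE = -365.0 m.
Subtracting the expected shift leaves a residual of -329.3 − (-312.3) = -17.0 m north and -365.0 − (-339.6) = -25.4 m east.
Residual distance = √((-17.0)² + (-25.4)²) = 30.6 m.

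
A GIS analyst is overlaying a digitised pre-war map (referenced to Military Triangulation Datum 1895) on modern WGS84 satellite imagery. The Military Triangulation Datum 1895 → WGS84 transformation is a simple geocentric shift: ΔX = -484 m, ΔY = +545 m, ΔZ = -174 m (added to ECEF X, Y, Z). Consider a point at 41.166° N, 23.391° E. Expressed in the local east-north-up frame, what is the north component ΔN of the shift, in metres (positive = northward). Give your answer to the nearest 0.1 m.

The local north axis is (−sin φ cos λ, −sin φ sin λ, cos φ), giving ΔN = 292.407 − 142.422 − 130.988 = 19.00 m.

ΔN = 19.0 m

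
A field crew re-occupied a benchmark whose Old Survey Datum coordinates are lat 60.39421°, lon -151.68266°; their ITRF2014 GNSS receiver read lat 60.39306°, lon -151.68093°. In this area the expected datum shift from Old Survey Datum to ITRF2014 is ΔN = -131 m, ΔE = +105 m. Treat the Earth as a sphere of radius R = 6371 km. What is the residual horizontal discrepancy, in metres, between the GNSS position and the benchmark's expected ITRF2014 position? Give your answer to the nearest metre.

10 m

Observed coordinate differences: Δφ = -0.00115°, Δλ = +0.00173°.
Converting to metres (1° lat = 111195 m, cos φ = 0.494030): observed ΔN = -127.9 m, observed ΔE = 95.0 m.
Subtracting the expected shift leaves a residual of -127.9 − (-131) = 3.1 m north and 95.0 − (105) = -10.0 m east.
Residual distance = √(3.1² + (-10.0)²) = 10.4 m.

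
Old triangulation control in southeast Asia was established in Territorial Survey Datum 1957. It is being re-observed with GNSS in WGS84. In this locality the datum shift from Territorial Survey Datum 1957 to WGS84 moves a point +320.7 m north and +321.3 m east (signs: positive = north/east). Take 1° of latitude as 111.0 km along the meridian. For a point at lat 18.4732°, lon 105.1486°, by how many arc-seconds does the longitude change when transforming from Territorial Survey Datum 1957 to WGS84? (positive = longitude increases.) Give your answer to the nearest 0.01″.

At latitude 18.4732°, cos φ = 0.948472.
1° of longitude at this latitude = 111.0 × cos φ = 105.28 km, so Δλ = 321.3 / 105280.4 = 0.0030519° = 10.987″.

Δλ = 10.99″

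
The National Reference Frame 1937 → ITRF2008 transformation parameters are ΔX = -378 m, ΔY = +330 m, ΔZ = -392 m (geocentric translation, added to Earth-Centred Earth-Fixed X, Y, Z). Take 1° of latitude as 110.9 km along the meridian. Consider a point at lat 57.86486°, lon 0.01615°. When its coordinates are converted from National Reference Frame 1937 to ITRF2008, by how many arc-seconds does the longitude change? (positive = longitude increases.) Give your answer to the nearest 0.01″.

sin φ = 0.846796, cos φ = 0.531918, sin λ = 0.000282, cos λ = 1.000000.
East component: ΔE = −sin λ·ΔX + cos λ·ΔY = −(0.000282)(-378) + (1.000000)(330) = 330.11 m.
1° of latitude spans 110900 m; at latitude φ, 1° of longitude spans that × cos φ = 58989.7 m, so Δλ = 330.11 / 58989.7 × 3600 = 20.146″.

Δλ = 20.15″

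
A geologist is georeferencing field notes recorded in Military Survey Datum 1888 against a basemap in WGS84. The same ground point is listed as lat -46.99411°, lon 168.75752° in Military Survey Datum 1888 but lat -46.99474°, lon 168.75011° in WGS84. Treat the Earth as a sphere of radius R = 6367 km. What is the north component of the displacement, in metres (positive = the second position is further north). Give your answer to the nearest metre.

ΔN = -70 m

Δφ = -46.99474° − -46.99411° = -0.00063°; Δλ = 168.75011° − 168.75752° = -0.00741°.
1° along a meridian = πR/180 = 111125 m.
ΔN = Δφ × 111125 = -70.0 m; ΔE = Δλ × 111125 × cos(-46.99411°) = -0.00741 × 111125 × 0.682074 = -561.6 m.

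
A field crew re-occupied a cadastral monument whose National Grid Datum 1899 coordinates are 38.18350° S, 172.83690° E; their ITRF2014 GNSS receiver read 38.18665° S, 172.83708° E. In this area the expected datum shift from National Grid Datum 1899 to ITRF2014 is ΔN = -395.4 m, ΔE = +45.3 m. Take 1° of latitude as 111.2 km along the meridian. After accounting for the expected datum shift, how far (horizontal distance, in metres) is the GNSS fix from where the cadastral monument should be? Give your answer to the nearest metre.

Observed coordinate differences: Δφ = -0.00315°, Δλ = +0.00018°.
Converting to metres (1° lat = 111200 m, cos φ = 0.786035): observed ΔN = -350.3 m, observed ΔE = 15.7 m.
Subtracting the expected shift leaves a residual of -350.3 − (-395.4) = 45.1 m north and 15.7 − (45.3) = -29.6 m east.
Residual distance = √(45.1² + (-29.6)²) = 53.9 m.

54 m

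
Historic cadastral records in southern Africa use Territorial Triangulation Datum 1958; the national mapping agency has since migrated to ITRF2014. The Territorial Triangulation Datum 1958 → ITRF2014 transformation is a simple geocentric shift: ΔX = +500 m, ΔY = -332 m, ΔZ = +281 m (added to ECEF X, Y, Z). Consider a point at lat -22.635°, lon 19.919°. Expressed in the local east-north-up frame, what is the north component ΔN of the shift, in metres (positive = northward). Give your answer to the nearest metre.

At φ = -22.635°, λ = 19.919°: sin φ = -0.384859, cos φ = 0.922975, sin λ = 0.340691, cos λ = 0.940175.
ΔN = −sin φ cos λ·ΔX − sin φ sin λ·ΔY + cos φ·ΔZ = −(-0.384859)(0.940175)(500) − (-0.384859)(0.340691)(-332) + (0.922975)(281) = 396.74 m.

ΔN = 397 m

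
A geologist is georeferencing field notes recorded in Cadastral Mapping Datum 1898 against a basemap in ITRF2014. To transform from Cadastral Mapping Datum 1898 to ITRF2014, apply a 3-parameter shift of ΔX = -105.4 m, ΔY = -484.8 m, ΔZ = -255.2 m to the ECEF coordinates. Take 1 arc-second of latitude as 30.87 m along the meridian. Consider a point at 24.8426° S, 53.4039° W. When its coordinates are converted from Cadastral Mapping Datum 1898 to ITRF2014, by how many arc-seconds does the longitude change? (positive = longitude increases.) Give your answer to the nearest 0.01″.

sin φ = -0.420127, cos φ = 0.907465, sin λ = -0.802858, cos λ = 0.596170.
East component: ΔE = −sin λ·ΔX + cos λ·ΔY = −(-0.802858)(-105.4) + (0.596170)(-484.8) = -373.64 m.
1° of latitude spans 3600 × 30.87 = 111132 m; at latitude φ, 1° of longitude spans that × cos φ = 100848.4 m, so Δλ = -373.64 / 100848.4 × 3600 = -13.338″.

Δλ = -13.34″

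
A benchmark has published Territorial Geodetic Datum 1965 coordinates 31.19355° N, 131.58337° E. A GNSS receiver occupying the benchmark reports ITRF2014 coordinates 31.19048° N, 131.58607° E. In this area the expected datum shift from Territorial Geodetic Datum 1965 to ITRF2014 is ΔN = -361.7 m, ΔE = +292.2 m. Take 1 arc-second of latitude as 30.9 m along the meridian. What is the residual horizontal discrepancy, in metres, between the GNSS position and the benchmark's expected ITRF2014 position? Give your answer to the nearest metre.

Observed coordinate differences: Δφ = -0.00307°, Δλ = +0.00270°.
Converting to metres (1° lat = 111240 m, cos φ = 0.855423): observed ΔN = -341.5 m, observed ΔE = 256.9 m.
Subtracting the expected shift leaves a residual of -341.5 − (-361.7) = 20.2 m north and 256.9 − (292.2) = -35.3 m east.
Residual distance = √(20.2² + (-35.3)²) = 40.6 m.

41 m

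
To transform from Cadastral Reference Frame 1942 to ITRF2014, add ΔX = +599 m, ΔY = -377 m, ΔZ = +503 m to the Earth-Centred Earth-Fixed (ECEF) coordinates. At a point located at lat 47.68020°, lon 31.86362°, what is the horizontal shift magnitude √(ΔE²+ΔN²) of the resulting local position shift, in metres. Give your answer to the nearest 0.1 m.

645.8 m

At φ = 47.68020°, λ = 31.86362°: sin φ = 0.739398, cos φ = 0.673268, sin λ = 0.527899, cos λ = 0.849307.
ΔE = −sin λ·ΔX + cos λ·ΔY = −(0.527899)·(599) + (0.849307)·(-377) = -636.40 m.
ΔN = −sin φ cos λ·ΔX − sin φ sin λ·ΔY + cos φ·ΔZ = −(0.739398)(0.849307)(599) − (0.739398)(0.527899)(-377) + (0.673268)(503) = 109.65 m.
Horizontal magnitude = √(ΔE² + ΔN²) = √((-636.40)² + 109.65²) = 645.78 m.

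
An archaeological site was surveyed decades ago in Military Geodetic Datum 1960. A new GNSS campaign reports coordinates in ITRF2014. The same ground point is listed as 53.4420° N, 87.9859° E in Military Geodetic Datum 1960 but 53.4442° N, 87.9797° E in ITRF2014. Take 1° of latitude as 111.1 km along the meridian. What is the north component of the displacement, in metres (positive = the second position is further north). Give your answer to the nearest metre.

Δφ = 53.4442° − 53.4420° = +0.0022°; Δλ = 87.9797° − 87.9859° = -0.0062°.
ΔN = Δφ × 111100 = 244.4 m; ΔE = Δλ × 111100 × cos(53.4420°) = -0.0062 × 111100 × 0.595636 = -410.3 m.

ΔN = 244 m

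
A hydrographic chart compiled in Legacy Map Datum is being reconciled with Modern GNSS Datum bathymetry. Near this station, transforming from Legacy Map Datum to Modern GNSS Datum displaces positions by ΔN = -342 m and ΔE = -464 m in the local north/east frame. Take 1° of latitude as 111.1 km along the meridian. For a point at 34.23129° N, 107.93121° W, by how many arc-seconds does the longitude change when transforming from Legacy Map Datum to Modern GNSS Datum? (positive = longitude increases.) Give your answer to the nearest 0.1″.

At latitude 34.23129°, cos φ = 0.826773.
1° of longitude at this latitude = 111.1 × cos φ = 91.85 km, so Δλ = -464.0 / 91854.5 = -0.0050515° = -18.185″.

Δλ = -18.2″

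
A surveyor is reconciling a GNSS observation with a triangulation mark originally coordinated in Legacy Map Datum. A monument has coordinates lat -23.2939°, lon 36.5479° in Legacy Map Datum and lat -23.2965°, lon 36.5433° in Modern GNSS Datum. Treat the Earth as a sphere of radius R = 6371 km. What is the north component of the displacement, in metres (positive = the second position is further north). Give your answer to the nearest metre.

Δφ = -23.2965° − -23.2939° = -0.0026°; Δλ = 36.5433° − 36.5479° = -0.0046°.
1° along a meridian = πR/180 = 111195 m.
ΔN = Δφ × 111195 = -289.1 m; ΔE = Δλ × 111195 × cos(-23.2939°) = -0.0046 × 111195 × 0.918488 = -469.8 m.

ΔN = -289 m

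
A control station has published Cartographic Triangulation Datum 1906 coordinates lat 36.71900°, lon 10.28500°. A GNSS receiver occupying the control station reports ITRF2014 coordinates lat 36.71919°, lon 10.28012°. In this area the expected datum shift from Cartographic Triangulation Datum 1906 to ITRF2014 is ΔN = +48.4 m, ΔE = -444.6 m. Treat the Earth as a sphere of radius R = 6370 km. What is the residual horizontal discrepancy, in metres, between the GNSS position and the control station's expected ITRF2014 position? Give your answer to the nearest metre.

Observed coordinate differences: Δφ = +0.00019°, Δλ = -0.00488°.
Converting to metres (1° lat = 111177 m, cos φ = 0.801577): observed ΔN = 21.1 m, observed ΔE = -434.9 m.
Subtracting the expected shift leaves a residual of 21.1 − (48.4) = -27.3 m north and -434.9 − (-444.6) = 9.7 m east.
Residual distance = √((-27.3)² + 9.7²) = 29.0 m.

29 m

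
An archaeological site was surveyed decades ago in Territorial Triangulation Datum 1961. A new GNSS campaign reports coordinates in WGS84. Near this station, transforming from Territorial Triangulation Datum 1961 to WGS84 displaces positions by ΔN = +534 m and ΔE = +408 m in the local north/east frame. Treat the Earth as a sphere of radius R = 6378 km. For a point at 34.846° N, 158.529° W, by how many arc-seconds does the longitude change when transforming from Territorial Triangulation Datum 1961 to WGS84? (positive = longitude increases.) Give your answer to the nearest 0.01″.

Δλ = 16.08″

At latitude 34.846°, cos φ = 0.820691.
One radian of longitude at latitude φ spans R cos φ, so Δλ = ΔE / (R cos φ) = 408.0 / (6378000 × 0.820691) = 7.7946e-05 rad = 16.078″.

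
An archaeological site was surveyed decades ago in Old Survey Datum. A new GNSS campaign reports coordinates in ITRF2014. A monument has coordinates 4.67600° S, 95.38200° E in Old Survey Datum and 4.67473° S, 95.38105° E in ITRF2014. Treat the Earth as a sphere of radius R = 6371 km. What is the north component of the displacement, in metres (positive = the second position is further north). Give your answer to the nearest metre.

ΔN = 141 m

Δφ = -4.67473° − -4.67600° = +0.00127°; Δλ = 95.38105° − 95.38200° = -0.00095°.
1° along a meridian = πR/180 = 111195 m.
ΔN = Δφ × 111195 = 141.2 m; ΔE = Δλ × 111195 × cos(-4.67600°) = -0.00095 × 111195 × 0.996672 = -105.3 m.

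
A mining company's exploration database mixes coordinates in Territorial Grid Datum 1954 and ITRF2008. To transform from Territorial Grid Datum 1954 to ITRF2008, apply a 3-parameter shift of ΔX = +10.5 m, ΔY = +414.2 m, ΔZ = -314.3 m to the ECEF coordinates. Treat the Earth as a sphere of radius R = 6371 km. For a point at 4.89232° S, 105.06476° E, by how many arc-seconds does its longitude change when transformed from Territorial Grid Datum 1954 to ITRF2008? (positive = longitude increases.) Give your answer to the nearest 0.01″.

sin φ = -0.085283, cos φ = 0.996357, sin λ = 0.965633, cos λ = -0.259911.
East component: ΔE = −sin λ·ΔX + cos λ·ΔY = −(0.965633)(10.5) + (-0.259911)(414.2) = -117.79 m.
1° of latitude spans πR/180 = 111195 m; at latitude φ, 1° of longitude spans that × cos φ = 110789.8 m, so Δλ = -117.79 / 110789.8 × 3600 = -3.828″.

Δλ = -3.83″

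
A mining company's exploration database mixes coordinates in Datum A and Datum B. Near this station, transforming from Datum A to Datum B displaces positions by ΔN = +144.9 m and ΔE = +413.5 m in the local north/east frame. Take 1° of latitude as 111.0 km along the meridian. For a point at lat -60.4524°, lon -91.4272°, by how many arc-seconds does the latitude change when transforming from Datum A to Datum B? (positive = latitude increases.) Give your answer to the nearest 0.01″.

Δφ = 4.70″

1° of latitude = 111.0 km, so Δφ = 144.9 / 111000 = 0.0013054° = 4.699″.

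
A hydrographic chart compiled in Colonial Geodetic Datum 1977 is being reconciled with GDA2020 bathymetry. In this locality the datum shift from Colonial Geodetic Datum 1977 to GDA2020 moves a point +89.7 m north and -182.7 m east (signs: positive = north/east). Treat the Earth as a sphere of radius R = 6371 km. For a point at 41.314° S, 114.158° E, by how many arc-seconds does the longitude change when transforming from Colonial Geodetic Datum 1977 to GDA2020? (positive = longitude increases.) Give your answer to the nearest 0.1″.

At latitude -41.314°, cos φ = 0.751103.
One radian of longitude at latitude φ spans R cos φ, so Δλ = ΔE / (R cos φ) = -182.7 / (6371000 × 0.751103) = -3.8180e-05 rad = -7.875″.

Δλ = -7.9″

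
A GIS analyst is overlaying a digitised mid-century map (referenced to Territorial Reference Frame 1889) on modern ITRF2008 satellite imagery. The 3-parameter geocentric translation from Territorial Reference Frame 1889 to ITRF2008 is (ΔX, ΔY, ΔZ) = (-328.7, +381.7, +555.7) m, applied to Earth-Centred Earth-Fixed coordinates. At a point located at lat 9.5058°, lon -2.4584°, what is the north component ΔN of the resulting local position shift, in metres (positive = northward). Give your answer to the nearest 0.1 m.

ΔN = 605.0 m

The local north axis is (−sin φ cos λ, −sin φ sin λ, cos φ), giving ΔN = 54.234 + 2.704 + 548.070 = 605.01 m.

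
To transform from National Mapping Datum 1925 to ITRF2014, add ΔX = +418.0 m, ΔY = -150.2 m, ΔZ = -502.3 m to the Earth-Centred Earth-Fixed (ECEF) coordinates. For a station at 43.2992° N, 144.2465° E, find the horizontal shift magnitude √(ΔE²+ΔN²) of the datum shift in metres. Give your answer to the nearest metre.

The local east axis at (φ, λ) is (−sin λ, cos λ, 0), so ΔE = −sin(144.2465°)·418.0 + cos(144.2465°)·(-150.2) = -122.34 m.
The local north axis is (−sin φ cos λ, −sin φ sin λ, cos φ), giving ΔN = 232.642 + 60.188 − 365.565 = -72.74 m.
Horizontal magnitude = √(ΔE² + ΔN²) = √((-122.34)² + (-72.74)²) = 142.33 m.

142 m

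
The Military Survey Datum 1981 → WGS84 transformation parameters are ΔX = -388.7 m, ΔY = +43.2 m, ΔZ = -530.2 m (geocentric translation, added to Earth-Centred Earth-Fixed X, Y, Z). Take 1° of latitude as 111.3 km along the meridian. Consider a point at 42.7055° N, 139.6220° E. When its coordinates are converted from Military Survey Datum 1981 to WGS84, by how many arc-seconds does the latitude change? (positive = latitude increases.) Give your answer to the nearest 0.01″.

Δφ = -19.71″

sin φ = 0.678230, cos φ = 0.734849, sin λ = 0.647827, cos λ = -0.761787.
North component: ΔN = −sin φ cos λ·ΔX − sin φ sin λ·ΔY + cos φ·ΔZ = −(0.678230)(-0.761787)(-388.7) − (0.678230)(0.647827)(43.2) + (0.734849)(-530.2) = -609.43 m.
1° of latitude spans 111300 m, so Δφ = -609.43 / 111300 × 3600 = -19.712″.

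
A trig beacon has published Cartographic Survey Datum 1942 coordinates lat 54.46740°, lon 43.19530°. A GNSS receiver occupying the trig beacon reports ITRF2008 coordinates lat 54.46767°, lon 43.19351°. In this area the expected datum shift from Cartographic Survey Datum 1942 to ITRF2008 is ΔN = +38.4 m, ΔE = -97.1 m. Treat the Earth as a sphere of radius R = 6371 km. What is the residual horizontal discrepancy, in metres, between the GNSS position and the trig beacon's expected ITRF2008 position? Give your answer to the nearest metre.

Observed coordinate differences: Δφ = +0.00027°, Δλ = -0.00179°.
Converting to metres (1° lat = 111195 m, cos φ = 0.581166): observed ΔN = 30.0 m, observed ΔE = -115.7 m.
Subtracting the expected shift leaves a residual of 30.0 − (38.4) = -8.4 m north and -115.7 − (-97.1) = -18.6 m east.
Residual distance = √((-8.4)² + (-18.6)²) = 20.4 m.

20 m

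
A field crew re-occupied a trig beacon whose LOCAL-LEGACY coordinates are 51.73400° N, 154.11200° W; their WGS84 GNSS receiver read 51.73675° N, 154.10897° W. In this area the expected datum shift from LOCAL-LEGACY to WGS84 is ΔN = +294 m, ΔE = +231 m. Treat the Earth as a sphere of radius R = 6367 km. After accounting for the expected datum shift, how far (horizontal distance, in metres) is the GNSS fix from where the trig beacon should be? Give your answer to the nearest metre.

25 m

Observed coordinate differences: Δφ = +0.00275°, Δλ = +0.00303°.
Converting to metres (1° lat = 111125 m, cos φ = 0.619313): observed ΔN = 305.6 m, observed ΔE = 208.5 m.
Subtracting the expected shift leaves a residual of 305.6 − (294) = 11.6 m north and 208.5 − (231) = -22.5 m east.
Residual distance = √(11.6² + (-22.5)²) = 25.3 m.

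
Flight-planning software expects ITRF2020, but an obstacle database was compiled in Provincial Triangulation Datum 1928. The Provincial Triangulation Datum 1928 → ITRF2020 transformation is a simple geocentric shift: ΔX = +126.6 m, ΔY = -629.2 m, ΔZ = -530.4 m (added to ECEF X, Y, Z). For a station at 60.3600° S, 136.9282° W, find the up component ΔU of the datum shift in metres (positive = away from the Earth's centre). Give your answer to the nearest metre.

The local up (radial) axis is (cos φ cos λ, cos φ sin λ, sin φ), giving ΔU = -45.736 + 212.503 + 460.997 = 627.76 m.

ΔU = 628 m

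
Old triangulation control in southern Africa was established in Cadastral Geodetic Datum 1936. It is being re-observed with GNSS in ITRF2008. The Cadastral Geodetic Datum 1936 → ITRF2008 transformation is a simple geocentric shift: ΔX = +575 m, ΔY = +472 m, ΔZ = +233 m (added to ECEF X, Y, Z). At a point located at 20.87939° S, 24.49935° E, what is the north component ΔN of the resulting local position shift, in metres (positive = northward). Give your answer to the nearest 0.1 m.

At φ = -20.87939°, λ = 24.49935°: sin φ = -0.356402, cos φ = 0.934333, sin λ = 0.414683, cos λ = 0.909966.
ΔN = −sin φ cos λ·ΔX − sin φ sin λ·ΔY + cos φ·ΔZ = −(-0.356402)(0.909966)(575) − (-0.356402)(0.414683)(472) + (0.934333)(233) = 473.94 m.

ΔN = 473.9 m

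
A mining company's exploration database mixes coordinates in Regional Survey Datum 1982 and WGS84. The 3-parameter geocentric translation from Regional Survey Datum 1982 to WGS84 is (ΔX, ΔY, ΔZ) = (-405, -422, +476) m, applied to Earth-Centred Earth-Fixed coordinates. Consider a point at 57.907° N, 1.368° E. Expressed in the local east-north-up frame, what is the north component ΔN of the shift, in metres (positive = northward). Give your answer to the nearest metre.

ΔN = 604 m

The local north axis is (−sin φ cos λ, −sin φ sin λ, cos φ), giving ΔN = 343.013 + 8.535 + 252.896 = 604.44 m.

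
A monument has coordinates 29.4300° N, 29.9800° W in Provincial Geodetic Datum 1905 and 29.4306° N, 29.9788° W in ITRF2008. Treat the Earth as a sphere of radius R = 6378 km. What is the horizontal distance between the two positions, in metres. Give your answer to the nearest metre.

134 m

Δφ = 29.4306° − 29.4300° = +0.0006°; Δλ = -29.9788° − -29.9800° = +0.0012°.
1° along a meridian = πR/180 = 111317 m.
ΔN = Δφ × 111317 = 66.8 m; ΔE = Δλ × 111317 × cos(29.4300°) = +0.0012 × 111317 × 0.870957 = 116.3 m.
Distance = √(ΔE² + ΔN²) = √(116.3² + 66.8²) = 134.2 m.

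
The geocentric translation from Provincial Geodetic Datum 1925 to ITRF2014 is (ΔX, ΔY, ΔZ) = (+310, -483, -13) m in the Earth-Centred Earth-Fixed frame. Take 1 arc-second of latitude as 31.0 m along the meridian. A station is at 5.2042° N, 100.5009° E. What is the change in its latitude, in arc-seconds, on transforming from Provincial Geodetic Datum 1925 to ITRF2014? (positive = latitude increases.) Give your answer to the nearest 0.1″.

sin φ = 0.090706, cos φ = 0.995878, sin λ = 0.983252, cos λ = -0.182251.
North component: ΔN = −sin φ cos λ·ΔX − sin φ sin λ·ΔY + cos φ·ΔZ = −(0.090706)(-0.182251)(310) − (0.090706)(0.983252)(-483) + (0.995878)(-13) = 35.26 m.
1° of latitude spans 3600 × 31.00 = 111600 m, so Δφ = 35.26 / 111600 × 3600 = 1.137″.

Δφ = 1.1″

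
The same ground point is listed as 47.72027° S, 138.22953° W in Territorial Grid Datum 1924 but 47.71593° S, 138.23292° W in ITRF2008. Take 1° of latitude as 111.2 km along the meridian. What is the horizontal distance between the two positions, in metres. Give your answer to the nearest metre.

Δφ = -47.71593° − -47.72027° = +0.00434°; Δλ = -138.23292° − -138.22953° = -0.00339°.
ΔN = Δφ × 111200 = 482.6 m; ΔE = Δλ × 111200 × cos(-47.72027°) = -0.00339 × 111200 × 0.672751 = -253.6 m.
Distance = √(ΔE² + ΔN²) = √((-253.6)² + 482.6²) = 545.2 m.

545 m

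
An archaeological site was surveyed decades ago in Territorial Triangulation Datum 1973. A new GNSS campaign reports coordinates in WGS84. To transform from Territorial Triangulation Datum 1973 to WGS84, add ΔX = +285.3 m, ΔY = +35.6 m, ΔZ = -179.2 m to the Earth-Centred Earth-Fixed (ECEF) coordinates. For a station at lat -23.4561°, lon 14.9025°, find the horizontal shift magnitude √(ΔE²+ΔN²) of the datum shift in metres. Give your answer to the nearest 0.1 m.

At φ = -23.4561°, λ = 14.9025°: sin φ = -0.398046, cos φ = 0.917365, sin λ = 0.257175, cos λ = 0.966365.
ΔE = −sin λ·ΔX + cos λ·ΔY = −(0.257175)·(285.3) + (0.966365)·(35.6) = -38.97 m.
ΔN = −sin φ cos λ·ΔX − sin φ sin λ·ΔY + cos φ·ΔZ = −(-0.398046)(0.966365)(285.3) − (-0.398046)(0.257175)(35.6) + (0.917365)(-179.2) = -51.00 m.
Horizontal magnitude = √(ΔE² + ΔN²) = √((-38.97)² + (-51.00)²) = 64.19 m.

64.2 m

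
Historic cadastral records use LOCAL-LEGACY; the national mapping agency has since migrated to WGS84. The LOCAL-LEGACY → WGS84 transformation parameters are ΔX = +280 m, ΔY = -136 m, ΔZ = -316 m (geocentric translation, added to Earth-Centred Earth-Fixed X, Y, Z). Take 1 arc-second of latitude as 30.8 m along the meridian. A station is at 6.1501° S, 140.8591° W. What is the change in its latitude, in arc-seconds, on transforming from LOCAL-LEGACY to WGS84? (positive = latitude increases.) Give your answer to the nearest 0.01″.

Δφ = -10.66″

sin φ = -0.107133, cos φ = 0.994245, sin λ = -0.631230, cos λ = -0.775596.
North component: ΔN = −sin φ cos λ·ΔX − sin φ sin λ·ΔY + cos φ·ΔZ = −(-0.107133)(-0.775596)(280) − (-0.107133)(-0.631230)(-136) + (0.994245)(-316) = -328.25 m.
1° of latitude spans 3600 × 30.80 = 110880 m, so Δφ = -328.25 / 110880 × 3600 = -10.657″.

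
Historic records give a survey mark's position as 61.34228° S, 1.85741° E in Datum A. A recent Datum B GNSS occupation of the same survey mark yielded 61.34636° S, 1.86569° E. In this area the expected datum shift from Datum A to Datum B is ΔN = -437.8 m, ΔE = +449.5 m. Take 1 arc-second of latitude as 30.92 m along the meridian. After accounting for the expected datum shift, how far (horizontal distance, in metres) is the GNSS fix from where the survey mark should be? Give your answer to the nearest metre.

18 m

Observed coordinate differences: Δφ = -0.00408°, Δλ = +0.00828°.
Converting to metres (1° lat = 111312 m, cos φ = 0.479576): observed ΔN = -454.2 m, observed ΔE = 442.0 m.
Subtracting the expected shift leaves a residual of -454.2 − (-437.8) = -16.4 m north and 442.0 − (449.5) = -7.5 m east.
Residual distance = √((-16.4)² + (-7.5)²) = 18.0 m.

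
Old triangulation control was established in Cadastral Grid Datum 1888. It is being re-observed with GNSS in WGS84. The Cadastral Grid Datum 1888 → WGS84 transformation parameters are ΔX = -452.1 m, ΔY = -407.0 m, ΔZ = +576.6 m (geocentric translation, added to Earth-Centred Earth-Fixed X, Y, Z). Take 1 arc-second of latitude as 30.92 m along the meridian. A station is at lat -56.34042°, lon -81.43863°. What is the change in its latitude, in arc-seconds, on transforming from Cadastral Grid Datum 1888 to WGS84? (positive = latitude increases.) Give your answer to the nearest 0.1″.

Δφ = 19.4″

sin φ = -0.832345, cos φ = 0.554257, sin λ = -0.988857, cos λ = 0.148869.
North component: ΔN = −sin φ cos λ·ΔX − sin φ sin λ·ΔY + cos φ·ΔZ = −(-0.832345)(0.148869)(-452.1) − (-0.832345)(-0.988857)(-407.0) + (0.554257)(576.6) = 598.55 m.
1° of latitude spans 3600 × 30.92 = 111312 m, so Δφ = 598.55 / 111312 × 3600 = 19.358″.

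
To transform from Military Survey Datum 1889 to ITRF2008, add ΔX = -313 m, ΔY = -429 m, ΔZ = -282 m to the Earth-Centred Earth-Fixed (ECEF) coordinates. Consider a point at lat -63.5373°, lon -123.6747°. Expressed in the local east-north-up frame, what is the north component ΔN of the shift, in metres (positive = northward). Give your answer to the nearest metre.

ΔN = 349 m

The local north axis is (−sin φ cos λ, −sin φ sin λ, cos φ), giving ΔN = 155.367 + 319.607 − 125.663 = 349.31 m.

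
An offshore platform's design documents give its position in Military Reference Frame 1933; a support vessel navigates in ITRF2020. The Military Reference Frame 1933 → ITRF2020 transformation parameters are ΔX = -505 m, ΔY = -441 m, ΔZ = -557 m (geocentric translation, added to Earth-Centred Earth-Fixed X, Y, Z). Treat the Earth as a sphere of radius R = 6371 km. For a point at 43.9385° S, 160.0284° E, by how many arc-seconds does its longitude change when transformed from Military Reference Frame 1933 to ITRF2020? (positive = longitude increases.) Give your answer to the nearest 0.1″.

Δλ = 26.4″

sin φ = -0.693886, cos φ = 0.720085, sin λ = 0.341554, cos λ = -0.939862.
East component: ΔE = −sin λ·ΔX + cos λ·ΔY = −(0.341554)(-505) + (-0.939862)(-441) = 586.96 m.
1° of latitude spans πR/180 = 111195 m; at latitude φ, 1° of longitude spans that × cos φ = 80069.8 m, so Δλ = 586.96 / 80069.8 × 3600 = 26.390″.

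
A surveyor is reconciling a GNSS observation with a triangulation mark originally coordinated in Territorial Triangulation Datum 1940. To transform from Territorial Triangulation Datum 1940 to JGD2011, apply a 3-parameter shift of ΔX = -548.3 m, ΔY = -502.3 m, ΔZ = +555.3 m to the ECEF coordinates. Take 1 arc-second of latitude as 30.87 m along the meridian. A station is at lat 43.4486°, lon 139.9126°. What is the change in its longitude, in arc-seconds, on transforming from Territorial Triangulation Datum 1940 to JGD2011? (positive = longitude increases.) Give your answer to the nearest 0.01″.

sin φ = 0.687704, cos φ = 0.725992, sin λ = 0.643955, cos λ = -0.765063.
East component: ΔE = −sin λ·ΔX + cos λ·ΔY = −(0.643955)(-548.3) + (-0.765063)(-502.3) = 737.37 m.
1° of latitude spans 3600 × 30.87 = 111132 m; at latitude φ, 1° of longitude spans that × cos φ = 80680.9 m, so Δλ = 737.37 / 80680.9 × 3600 = 32.902″.

Δλ = 32.90″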